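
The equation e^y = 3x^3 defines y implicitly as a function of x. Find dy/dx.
Apply d/dx to both sides, remembering that y depends on x. Each occurrence of y therefore brings in a y' = dy/dx via the chain rule.

With F(x, y) equal to the left-hand side minus the right, differentiate F term by term:
  d/dx[-3x^3] = -9x^2
  d/dx[e^(y)] = y'·e^(y)
Adding these up, d/dx[F] = 0 becomes
  (-9x^2) + (e^(y))·y' = 0,
so isolating y',
  dy/dx = -(-9x^2)/(e^(y)) = 9x^2e^(-y)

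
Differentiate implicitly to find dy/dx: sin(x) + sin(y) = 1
Apply d/dx to both sides, remembering that y depends on x. Each occurrence of y therefore brings in a y' = dy/dx via the chain rule.

With F(x, y) equal to the left-hand side minus the right, differentiate F term by term:
  d/dx[sin(x)] = cos(x)
  d/dx[sin(y)] = y'·cos(y)
  d/dx[-1] = 0
Adding these up, d/dx[F] = 0 becomes
  (cos(x)) + (cos(y))·y' = 0,
so isolating y',
  dy/dx = -(cos(x))/(cos(y)) = -cos(x)/cos(y)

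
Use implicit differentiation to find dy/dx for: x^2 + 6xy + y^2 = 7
Take d/dx of both sides. Since y is implicitly a function of x, the chain rule attaches a y' = dy/dx factor whenever we differentiate through y.

Set F(x, y) = (left side) − (right side), so the curve is F = 0. Differentiating each term of F:
  d/dx[x^2] = 2x
  d/dx[6xy] = 6x·y' + 6y
  d/dx[y^2] = 2y·y'
  d/dx[-7] = 0

Collecting, the y'-free part is the partial derivative in x and the y' coefficient is the partial derivative in y:
  ∂F/∂x = 2x + 6y
  ∂F/∂y = 6x + 2y

so d/dx[F(x, y(x))] = ∂F/∂x + (∂F/∂y)·y' = 0. Rearranging,
  dy/dx = -(∂F/∂x)/(∂F/∂y) = -(2x + 6y)/(6x + 2y) = (-x - 3y)/(3x + y)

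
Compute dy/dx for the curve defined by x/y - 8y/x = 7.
Differentiate both sides with respect to x, treating y as y(x). By the chain rule, any term containing y contributes a factor of y' = dy/dx when we differentiate it.

Move every term to one side and write the relation as F(x, y) = 0. Term by term,
  d/dx[x/y] = -x·y'/y^2 + 1/y
  d/dx[-8y/x] = -8·y'/x + 8y/x^2
  d/dx[-7] = 0

The pieces without y' make up ∂F/∂x and the coefficient of y' is ∂F/∂y:
  ∂F/∂x = 1/y + 8y/x^2,
  ∂F/∂y = -x/y^2 - 8/x.

Since d/dx[F] = ∂F/∂x + (∂F/∂y)·y' = 0, solve for y':
  (∂F/∂y)·y' = -∂F/∂x
  dy/dx = -(∂F/∂x)/(∂F/∂y) = -(1/y + 8y/x^2)/(-x/y^2 - 8/x)
        = -((x^2 + 8y^2)/(x^2y))/(-(x^2 + 8y^2)/(xy^2)) = y/x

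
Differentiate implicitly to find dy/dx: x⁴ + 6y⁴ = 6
Apply d/dx to both sides, remembering that y depends on x. Each occurrence of y therefore brings in a y' = dy/dx via the chain rule.

With F(x, y) equal to the left-hand side minus the right, differentiate F term by term:
  d/dx[x^4] = 4x^3
  d/dx[6y^4] = 24y^3·y'
  d/dx[-6] = 0
Adding these up, d/dx[F] = 0 becomes
  (4x^3) + (24y^3)·y' = 0,
so isolating y',
  dy/dx = -(4x^3)/(24y^3) = -x^3/(6y^3)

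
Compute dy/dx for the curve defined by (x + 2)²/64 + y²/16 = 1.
Differentiate both sides with respect to x, treating y as y(x). By the chain rule, any term containing y contributes a factor of y' = dy/dx when we differentiate it.

Move every term to one side and write the relation as F(x, y) = 0. Term by term,
  d/dx[y^2/16] = y·y'/8
  d/dx[(x + 2)^2/64] = x/32 + 1/16
  d/dx[-1] = 0

The pieces without y' make up ∂F/∂x and the coefficient of y' is ∂F/∂y:
  ∂F/∂x = x/32 + 1/16,
  ∂F/∂y = y/8.

Since d/dx[F] = ∂F/∂x + (∂F/∂y)·y' = 0, solve for y':
  (∂F/∂y)·y' = -∂F/∂x
  dy/dx = -(∂F/∂x)/(∂F/∂y) = -(x/32 + 1/16)/(y/8)
        = -((x + 2)/32)/(y/8) = (-x - 2)/(4y)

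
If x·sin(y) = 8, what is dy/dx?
Take d/dx of both sides. Since y is implicitly a function of x, the chain rule attaches a y' = dy/dx factor whenever we differentiate through y.

Set F(x, y) = (left side) − (right side), so the curve is F = 0. Differentiating each term of F:
  d/dx[x·sin(y)] = x·y'·cos(y) + sin(y)
  d/dx[-8] = 0

Collecting, the y'-free part is the partial derivative in x and the y' coefficient is the partial derivative in y:
  ∂F/∂x = sin(y)
  ∂F/∂y = x·cos(y)

so d/dx[F(x, y(x))] = ∂F/∂x + (∂F/∂y)·y' = 0. Rearranging,
  dy/dx = -(∂F/∂x)/(∂F/∂y) = -(sin(y))/(x·cos(y)) = -tan(y)/x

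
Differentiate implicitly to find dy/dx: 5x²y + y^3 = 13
Apply d/dx to both sides, remembering that y depends on x. Each occurrence of y therefore brings in a y' = dy/dx via the chain rule.

With F(x, y) equal to the left-hand side minus the right, differentiate F term by term:
  d/dx[5x^2y] = 5x^2·y' + 10xy
  d/dx[y^3] = 3y^2·y'
  d/dx[-13] = 0
Adding these up, d/dx[F] = 0 becomes
  (10xy) + (5x^2 + 3y^2)·y' = 0,
so isolating y',
  dy/dx = -(10xy)/(5x^2 + 3y^2) = -10xy/(5x^2 + 3y^2)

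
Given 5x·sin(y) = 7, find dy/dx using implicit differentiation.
Apply d/dx to both sides, remembering that y depends on x. Each occurrence of y therefore brings in a y' = dy/dx via the chain rule.

With F(x, y) equal to the left-hand side minus the right, differentiate F term by term:
  d/dx[5x·sin(y)] = 5x·y'·cos(y) + 5sin(y)
  d/dx[-7] = 0
Adding these up, d/dx[F] = 0 becomes
  (5sin(y)) + (5x·cos(y))·y' = 0,
so isolating y',
  dy/dx = -(5sin(y))/(5x·cos(y)) = -tan(y)/x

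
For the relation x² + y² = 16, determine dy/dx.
Differentiate the relation implicitly: treat y = y(x) and apply the chain rule, so every y-derivative picks up a y' = dy/dx factor.

With everything moved to the left-hand side, differentiate term by term:
  d/dx[x^2] = 2x
  d/dx[y^2] = 2y·y'
  d/dx[-16] = 0

Separating the contributions that come from x directly and those that come through y:
  without y':      2x
  multiplying y':  2y

so (2x) + (2y)·y' = 0, and therefore
  dy/dx = -(2x)/(2y) = -x/y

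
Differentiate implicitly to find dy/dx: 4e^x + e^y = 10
Differentiate both sides with respect to x, treating y as y(x). By the chain rule, any term containing y contributes a factor of y' = dy/dx when we differentiate it.

Move every term to one side and write the relation as F(x, y) = 0. Term by term,
  d/dx[4e^(x)] = 4e^(x)
  d/dx[e^(y)] = y'·e^(y)
  d/dx[-10] = 0

The pieces without y' make up ∂F/∂x and the coefficient of y' is ∂F/∂y:
  ∂F/∂x = 4e^(x),
  ∂F/∂y = e^(y).

Since d/dx[F] = ∂F/∂x + (∂F/∂y)·y' = 0, solve for y':
  (∂F/∂y)·y' = -∂F/∂x
  dy/dx = -(∂F/∂x)/(∂F/∂y) = -(4e^(x))/(e^(y)) = -4e^(x - y)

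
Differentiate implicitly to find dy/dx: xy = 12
Take d/dx of both sides. Since y is implicitly a function of x, the chain rule attaches a y' = dy/dx factor whenever we differentiate through y.

Set F(x, y) = (left side) − (right side), so the curve is F = 0. Differentiating each term of F:
  d/dx[xy] = x·y' + y
  d/dx[-12] = 0

Collecting, the y'-free part is the partial derivative in x and the y' coefficient is the partial derivative in y:
  ∂F/∂x = y
  ∂F/∂y = x

so d/dx[F(x, y(x))] = ∂F/∂x + (∂F/∂y)·y' = 0. Rearranging,
  dy/dx = -(∂F/∂x)/(∂F/∂y) = -(y)/(x) = -y/x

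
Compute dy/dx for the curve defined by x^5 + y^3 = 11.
Differentiate the relation implicitly: treat y = y(x) and apply the chain rule, so every y-derivative picks up a y' = dy/dx factor.

With everything moved to the left-hand side, differentiate term by term:
  d/dx[x^5] = 5x^4
  d/dx[y^3] = 3y^2·y'
  d/dx[-11] = 0

Separating the contributions that come from x directly and those that come through y:
  without y':      5x^4
  multiplying y':  3y^2

so (5x^4) + (3y^2)·y' = 0, and therefore
  dy/dx = -(5x^4)/(3y^2) = -5x^4/(3y^2)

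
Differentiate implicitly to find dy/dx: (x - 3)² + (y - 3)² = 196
Differentiate both sides with respect to x, treating y as y(x). By the chain rule, any term containing y contributes a factor of y' = dy/dx when we differentiate it.

Move every term to one side and write the relation as F(x, y) = 0. Term by term,
  d/dx[(x - 3)^2] = 2x - 6
  d/dx[(y - 3)^2] = 2·y'(y - 3)
  d/dx[-196] = 0

The pieces without y' make up ∂F/∂x and the coefficient of y' is ∂F/∂y:
  ∂F/∂x = 2x - 6,
  ∂F/∂y = 2y - 6.

Since d/dx[F] = ∂F/∂x + (∂F/∂y)·y' = 0, solve for y':
  (∂F/∂y)·y' = -∂F/∂x
  dy/dx = -(∂F/∂x)/(∂F/∂y) = -(2x - 6)/(2y - 6) = (3 - x)/(y - 3)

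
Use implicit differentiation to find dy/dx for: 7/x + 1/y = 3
Take d/dx of both sides. Since y is implicitly a function of x, the chain rule attaches a y' = dy/dx factor whenever we differentiate through y.

Set F(x, y) = (left side) − (right side), so the curve is F = 0. Differentiating each term of F:
  d/dx[1/y] = -y'/y^2
  d/dx[7/x] = -7/x^2
  d/dx[-3] = 0

Collecting, the y'-free part is the partial derivative in x and the y' coefficient is the partial derivative in y:
  ∂F/∂x = -7/x^2
  ∂F/∂y = -1/y^2

so d/dx[F(x, y(x))] = ∂F/∂x + (∂F/∂y)·y' = 0. Rearranging,
  dy/dx = -(∂F/∂x)/(∂F/∂y) = -(-7/x^2)/(-1/y^2) = -7y^2/x^2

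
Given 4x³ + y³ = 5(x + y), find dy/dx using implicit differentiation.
Differentiate the relation implicitly: treat y = y(x) and apply the chain rule, so every y-derivative picks up a y' = dy/dx factor.

With everything moved to the left-hand side, differentiate term by term:
  d/dx[4x^3] = 12x^2
  d/dx[-5x] = -5
  d/dx[y^3] = 3y^2·y'
  d/dx[-5y] = -5·y'

Separating the contributions that come from x directly and those that come through y:
  without y':      12x^2 - 5
  multiplying y':  3y^2 - 5

so (12x^2 - 5) + (3y^2 - 5)·y' = 0, and therefore
  dy/dx = -(12x^2 - 5)/(3y^2 - 5) = (5 - 12x^2)/(3y^2 - 5)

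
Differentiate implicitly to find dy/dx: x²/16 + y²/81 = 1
Take d/dx of both sides. Since y is implicitly a function of x, the chain rule attaches a y' = dy/dx factor whenever we differentiate through y.

Set F(x, y) = (left side) − (right side), so the curve is F = 0. Differentiating each term of F:
  d/dx[x^2/16] = x/8
  d/dx[y^2/81] = 2y·y'/81
  d/dx[-1] = 0

Collecting, the y'-free part is the partial derivative in x and the y' coefficient is the partial derivative in y:
  ∂F/∂x = x/8
  ∂F/∂y = 2y/81

so d/dx[F(x, y(x))] = ∂F/∂x + (∂F/∂y)·y' = 0. Rearranging,
  dy/dx = -(∂F/∂x)/(∂F/∂y) = -(x/8)/(2y/81) = -81x/(16y)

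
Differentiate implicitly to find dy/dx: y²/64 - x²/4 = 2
Differentiate the relation implicitly: treat y = y(x) and apply the chain rule, so every y-derivative picks up a y' = dy/dx factor.

With everything moved to the left-hand side, differentiate term by term:
  d/dx[-x^2/4] = -x/2
  d/dx[y^2/64] = y·y'/32
  d/dx[-2] = 0

Separating the contributions that come from x directly and those that come through y:
  without y':      -x/2
  multiplying y':  y/32

so (-x/2) + (y/32)·y' = 0, and therefore
  dy/dx = -(-x/2)/(y/32) = 16x/y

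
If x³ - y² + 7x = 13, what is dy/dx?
Apply d/dx to both sides, remembering that y depends on x. Each occurrence of y therefore brings in a y' = dy/dx via the chain rule.

With F(x, y) equal to the left-hand side minus the right, differentiate F term by term:
  d/dx[x^3] = 3x^2
  d/dx[7x] = 7
  d/dx[-y^2] = -2y·y'
  d/dx[-13] = 0
Adding these up, d/dx[F] = 0 becomes
  (3x^2 + 7) + (-2y)·y' = 0,
so isolating y',
  dy/dx = -(3x^2 + 7)/(-2y) = (3x^2 + 7)/(2y)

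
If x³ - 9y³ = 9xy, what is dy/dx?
Take d/dx of both sides. Since y is implicitly a function of x, the chain rule attaches a y' = dy/dx factor whenever we differentiate through y.

Set F(x, y) = (left side) − (right side), so the curve is F = 0. Differentiating each term of F:
  d/dx[x^3] = 3x^2
  d/dx[-9xy] = -9x·y' - 9y
  d/dx[-9y^3] = -27y^2·y'

Collecting, the y'-free part is the partial derivative in x and the y' coefficient is the partial derivative in y:
  ∂F/∂x = 3x^2 - 9y
  ∂F/∂y = -9x - 27y^2

so d/dx[F(x, y(x))] = ∂F/∂x + (∂F/∂y)·y' = 0. Rearranging,
  dy/dx = -(∂F/∂x)/(∂F/∂y) = -(3x^2 - 9y)/(-9x - 27y^2) = (x^2/3 - y)/(x + 3y^2)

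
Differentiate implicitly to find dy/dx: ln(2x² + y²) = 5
Differentiate the relation implicitly: treat y = y(x) and apply the chain rule, so every y-derivative picks up a y' = dy/dx factor.

With everything moved to the left-hand side, differentiate term by term:
  d/dx[ln(2x^2 + y^2)] = (4x + 2y·y')/(2x^2 + y^2)
  d/dx[-5] = 0

Separating the contributions that come from x directly and those that come through y:
  without y':      4x/(2x^2 + y^2)
  multiplying y':  2y/(2x^2 + y^2)

so (4x/(2x^2 + y^2)) + (2y/(2x^2 + y^2))·y' = 0, and therefore
  dy/dx = -(4x/(2x^2 + y^2))/(2y/(2x^2 + y^2)) = -2x/y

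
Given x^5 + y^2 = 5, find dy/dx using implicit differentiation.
Differentiate both sides with respect to x, treating y as y(x). By the chain rule, any term containing y contributes a factor of y' = dy/dx when we differentiate it.

Move every term to one side and write the relation as F(x, y) = 0. Term by term,
  d/dx[x^5] = 5x^4
  d/dx[y^2] = 2y·y'
  d/dx[-5] = 0

The pieces without y' make up ∂F/∂x and the coefficient of y' is ∂F/∂y:
  ∂F/∂x = 5x^4,
  ∂F/∂y = 2y.

Since d/dx[F] = ∂F/∂x + (∂F/∂y)·y' = 0, solve for y':
  (∂F/∂y)·y' = -∂F/∂x
  dy/dx = -(∂F/∂x)/(∂F/∂y) = -(5x^4)/(2y) = -5x^4/(2y)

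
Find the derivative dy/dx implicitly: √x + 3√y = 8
Differentiate the relation implicitly: treat y = y(x) and apply the chain rule, so every y-derivative picks up a y' = dy/dx factor.

With everything moved to the left-hand side, differentiate term by term:
  d/dx[√(x)] = 1/(2√(x))
  d/dx[3√(y)] = 3·y'/(2√(y))
  d/dx[-8] = 0

Separating the contributions that come from x directly and those that come through y:
  without y':      1/(2√(x))
  multiplying y':  3/(2√(y))

so (1/(2√(x))) + (3/(2√(y)))·y' = 0, and therefore
  dy/dx = -(1/(2√(x)))/(3/(2√(y))) = -√(y)/(3√(x))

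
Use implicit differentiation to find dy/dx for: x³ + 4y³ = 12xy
Apply d/dx to both sides, remembering that y depends on x. Each occurrence of y therefore brings in a y' = dy/dx via the chain rule.

With F(x, y) equal to the left-hand side minus the right, differentiate F term by term:
  d/dx[x^3] = 3x^2
  d/dx[-12xy] = -12x·y' - 12y
  d/dx[4y^3] = 12y^2·y'
Adding these up, d/dx[F] = 0 becomes
  (3x^2 - 12y) + (-12x + 12y^2)·y' = 0,
so isolating y',
  dy/dx = -(3x^2 - 12y)/(-12x + 12y^2) = (x^2/4 - y)/(x - y^2)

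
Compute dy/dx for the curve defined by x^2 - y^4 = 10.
Apply d/dx to both sides, remembering that y depends on x. Each occurrence of y therefore brings in a y' = dy/dx via the chain rule.

With F(x, y) equal to the left-hand side minus the right, differentiate F term by term:
  d/dx[x^2] = 2x
  d/dx[-y^4] = -4y^3·y'
  d/dx[-10] = 0
Adding these up, d/dx[F] = 0 becomes
  (2x) + (-4y^3)·y' = 0,
so isolating y',
  dy/dx = -(2x)/(-4y^3) = x/(2y^3)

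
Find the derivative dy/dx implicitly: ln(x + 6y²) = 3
Differentiate the relation implicitly: treat y = y(x) and apply the chain rule, so every y-derivative picks up a y' = dy/dx factor.

With everything moved to the left-hand side, differentiate term by term:
  d/dx[ln(x + 6y^2)] = (12y·y' + 1)/(x + 6y^2)
  d/dx[-3] = 0

Separating the contributions that come from x directly and those that come through y:
  without y':      1/(x + 6y^2)
  multiplying y':  12y/(x + 6y^2)

so (1/(x + 6y^2)) + (12y/(x + 6y^2))·y' = 0, and therefore
  dy/dx = -(1/(x + 6y^2))/(12y/(x + 6y^2)) = -1/(12y)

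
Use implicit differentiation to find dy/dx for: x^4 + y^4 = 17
Differentiate the relation implicitly: treat y = y(x) and apply the chain rule, so every y-derivative picks up a y' = dy/dx factor.

With everything moved to the left-hand side, differentiate term by term:
  d/dx[x^4] = 4x^3
  d/dx[y^4] = 4y^3·y'
  d/dx[-17] = 0

Separating the contributions that come from x directly and those that come through y:
  without y':      4x^3
  multiplying y':  4y^3

so (4x^3) + (4y^3)·y' = 0, and therefore
  dy/dx = -(4x^3)/(4y^3) = -x^3/y^3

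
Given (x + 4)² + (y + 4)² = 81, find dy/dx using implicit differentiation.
Differentiate both sides with respect to x, treating y as y(x). By the chain rule, any term containing y contributes a factor of y' = dy/dx when we differentiate it.

Move every term to one side and write the relation as F(x, y) = 0. Term by term,
  d/dx[(x + 4)^2] = 2x + 8
  d/dx[(y + 4)^2] = 2·y'(y + 4)
  d/dx[-81] = 0

The pieces without y' make up ∂F/∂x and the coefficient of y' is ∂F/∂y:
  ∂F/∂x = 2x + 8,
  ∂F/∂y = 2y + 8.

Since d/dx[F] = ∂F/∂x + (∂F/∂y)·y' = 0, solve for y':
  (∂F/∂y)·y' = -∂F/∂x
  dy/dx = -(∂F/∂x)/(∂F/∂y) = -(2x + 8)/(2y + 8) = (-x - 4)/(y + 4)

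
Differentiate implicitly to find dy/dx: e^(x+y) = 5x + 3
Apply d/dx to both sides, remembering that y depends on x. Each occurrence of y therefore brings in a y' = dy/dx via the chain rule.

With F(x, y) equal to the left-hand side minus the right, differentiate F term by term:
  d/dx[-5x] = -5
  d/dx[e^(x + y)] = (y' + 1)·e^(x + y)
  d/dx[-3] = 0
Adding these up, d/dx[F] = 0 becomes
  (e^(x + y) - 5) + (e^(x + y))·y' = 0,
so isolating y',
  dy/dx = -(e^(x + y) - 5)/(e^(x + y)) = 5e^(-x - y) - 1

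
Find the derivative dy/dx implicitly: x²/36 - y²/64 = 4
Apply d/dx to both sides, remembering that y depends on x. Each occurrence of y therefore brings in a y' = dy/dx via the chain rule.

With F(x, y) equal to the left-hand side minus the right, differentiate F term by term:
  d/dx[x^2/36] = x/18
  d/dx[-y^2/64] = -y·y'/32
  d/dx[-4] = 0
Adding these up, d/dx[F] = 0 becomes
  (x/18) + (-y/32)·y' = 0,
so isolating y',
  dy/dx = -(x/18)/(-y/32) = 16x/(9y)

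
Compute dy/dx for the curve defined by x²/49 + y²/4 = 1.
Apply d/dx to both sides, remembering that y depends on x. Each occurrence of y therefore brings in a y' = dy/dx via the chain rule.

With F(x, y) equal to the left-hand side minus the right, differentiate F term by term:
  d/dx[x^2/49] = 2x/49
  d/dx[y^2/4] = y·y'/2
  d/dx[-1] = 0
Adding these up, d/dx[F] = 0 becomes
  (2x/49) + (y/2)·y' = 0,
so isolating y',
  dy/dx = -(2x/49)/(y/2) = -4x/(49y)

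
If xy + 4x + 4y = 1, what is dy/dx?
Differentiate the relation implicitly: treat y = y(x) and apply the chain rule, so every y-derivative picks up a y' = dy/dx factor.

With everything moved to the left-hand side, differentiate term by term:
  d/dx[xy] = x·y' + y
  d/dx[4x] = 4
  d/dx[4y] = 4·y'
  d/dx[-1] = 0

Separating the contributions that come from x directly and those that come through y:
  without y':      y + 4
  multiplying y':  x + 4

so (y + 4) + (x + 4)·y' = 0, and therefore
  dy/dx = -(y + 4)/(x + 4) = (-y - 4)/(x + 4)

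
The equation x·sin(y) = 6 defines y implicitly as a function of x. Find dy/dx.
Take d/dx of both sides. Since y is implicitly a function of x, the chain rule attaches a y' = dy/dx factor whenever we differentiate through y.

Set F(x, y) = (left side) − (right side), so the curve is F = 0. Differentiating each term of F:
  d/dx[x·sin(y)] = x·y'·cos(y) + sin(y)
  d/dx[-6] = 0

Collecting, the y'-free part is the partial derivative in x and the y' coefficient is the partial derivative in y:
  ∂F/∂x = sin(y)
  ∂F/∂y = x·cos(y)

so d/dx[F(x, y(x))] = ∂F/∂x + (∂F/∂y)·y' = 0. Rearranging,
  dy/dx = -(∂F/∂x)/(∂F/∂y) = -(sin(y))/(x·cos(y)) = -tan(y)/x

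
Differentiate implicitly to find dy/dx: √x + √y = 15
Differentiate the relation implicitly: treat y = y(x) and apply the chain rule, so every y-derivative picks up a y' = dy/dx factor.

With everything moved to the left-hand side, differentiate term by term:
  d/dx[√(x)] = 1/(2√(x))
  d/dx[√(y)] = y'/(2√(y))
  d/dx[-15] = 0

Separating the contributions that come from x directly and those that come through y:
  without y':      1/(2√(x))
  multiplying y':  1/(2√(y))

so (1/(2√(x))) + (1/(2√(y)))·y' = 0, and therefore
  dy/dx = -(1/(2√(x)))/(1/(2√(y))) = -√(y)/√(x)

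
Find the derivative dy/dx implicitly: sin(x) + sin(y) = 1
Differentiate the relation implicitly: treat y = y(x) and apply the chain rule, so every y-derivative picks up a y' = dy/dx factor.

With everything moved to the left-hand side, differentiate term by term:
  d/dx[sin(x)] = cos(x)
  d/dx[sin(y)] = y'·cos(y)
  d/dx[-1] = 0

Separating the contributions that come from x directly and those that come through y:
  without y':      cos(x)
  multiplying y':  cos(y)

so (cos(x)) + (cos(y))·y' = 0, and therefore
  dy/dx = -(cos(x))/(cos(y)) = -cos(x)/cos(y)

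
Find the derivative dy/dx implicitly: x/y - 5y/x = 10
Differentiate the relation implicitly: treat y = y(x) and apply the chain rule, so every y-derivative picks up a y' = dy/dx factor.

With everything moved to the left-hand side, differentiate term by term:
  d/dx[x/y] = -x·y'/y^2 + 1/y
  d/dx[-5y/x] = -5·y'/x + 5y/x^2
  d/dx[-10] = 0

Separating the contributions that come from x directly and those that come through y:
  without y':      1/y + 5y/x^2
  multiplying y':  -x/y^2 - 5/x

so (1/y + 5y/x^2) + (-x/y^2 - 5/x)·y' = 0, and therefore
  dy/dx = -(1/y + 5y/x^2)/(-x/y^2 - 5/x)
        = -((x^2 + 5y^2)/(x^2y))/(-(x^2 + 5y^2)/(xy^2)) = y/x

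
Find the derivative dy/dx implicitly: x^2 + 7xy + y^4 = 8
Differentiate both sides with respect to x, treating y as y(x). By the chain rule, any term containing y contributes a factor of y' = dy/dx when we differentiate it.

Move every term to one side and write the relation as F(x, y) = 0. Term by term,
  d/dx[x^2] = 2x
  d/dx[7xy] = 7x·y' + 7y
  d/dx[y^4] = 4y^3·y'
  d/dx[-8] = 0

The pieces without y' make up ∂F/∂x and the coefficient of y' is ∂F/∂y:
  ∂F/∂x = 2x + 7y,
  ∂F/∂y = 7x + 4y^3.

Since d/dx[F] = ∂F/∂x + (∂F/∂y)·y' = 0, solve for y':
  (∂F/∂y)·y' = -∂F/∂x
  dy/dx = -(∂F/∂x)/(∂F/∂y) = -(2x + 7y)/(7x + 4y^3) = (-2x - 7y)/(7x + 4y^3)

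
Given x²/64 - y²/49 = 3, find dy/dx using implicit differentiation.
Take d/dx of both sides. Since y is implicitly a function of x, the chain rule attaches a y' = dy/dx factor whenever we differentiate through y.

Set F(x, y) = (left side) − (right side), so the curve is F = 0. Differentiating each term of F:
  d/dx[x^2/64] = x/32
  d/dx[-y^2/49] = -2y·y'/49
  d/dx[-3] = 0

Collecting, the y'-free part is the partial derivative in x and the y' coefficient is the partial derivative in y:
  ∂F/∂x = x/32
  ∂F/∂y = -2y/49

so d/dx[F(x, y(x))] = ∂F/∂x + (∂F/∂y)·y' = 0. Rearranging,
  dy/dx = -(∂F/∂x)/(∂F/∂y) = -(x/32)/(-2y/49) = 49x/(64y)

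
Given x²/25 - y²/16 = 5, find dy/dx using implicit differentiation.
Differentiate the relation implicitly: treat y = y(x) and apply the chain rule, so every y-derivative picks up a y' = dy/dx factor.

With everything moved to the left-hand side, differentiate term by term:
  d/dx[x^2/25] = 2x/25
  d/dx[-y^2/16] = -y·y'/8
  d/dx[-5] = 0

Separating the contributions that come from x directly and those that come through y:
  without y':      2x/25
  multiplying y':  -y/8

so (2x/25) + (-y/8)·y' = 0, and therefore
  dy/dx = -(2x/25)/(-y/8) = 16x/(25y)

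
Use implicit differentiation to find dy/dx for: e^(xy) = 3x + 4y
Differentiate the relation implicitly: treat y = y(x) and apply the chain rule, so every y-derivative picks up a y' = dy/dx factor.

With everything moved to the left-hand side, differentiate term by term:
  d/dx[-3x] = -3
  d/dx[-4y] = -4·y'
  d/dx[e^(xy)] = (x·y' + y)·e^(xy)

Separating the contributions that come from x directly and those that come through y:
  without y':      y·e^(xy) - 3
  multiplying y':  x·e^(xy) - 4

so (y·e^(xy) - 3) + (x·e^(xy) - 4)·y' = 0, and therefore
  dy/dx = -(y·e^(xy) - 3)/(x·e^(xy) - 4) = (-y·e^(xy) + 3)/(x·e^(xy) - 4)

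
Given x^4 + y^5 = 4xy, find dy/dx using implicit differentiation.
Apply d/dx to both sides, remembering that y depends on x. Each occurrence of y therefore brings in a y' = dy/dx via the chain rule.

With F(x, y) equal to the left-hand side minus the right, differentiate F term by term:
  d/dx[x^4] = 4x^3
  d/dx[-4xy] = -4x·y' - 4y
  d/dx[y^5] = 5y^4·y'
Adding these up, d/dx[F] = 0 becomes
  (4x^3 - 4y) + (-4x + 5y^4)·y' = 0,
so isolating y',
  dy/dx = -(4x^3 - 4y)/(-4x + 5y^4) = 4(x^3 - y)/(4x - 5y^4)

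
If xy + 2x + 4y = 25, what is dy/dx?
Differentiate both sides with respect to x, treating y as y(x). By the chain rule, any term containing y contributes a factor of y' = dy/dx when we differentiate it.

Move every term to one side and write the relation as F(x, y) = 0. Term by term,
  d/dx[xy] = x·y' + y
  d/dx[2x] = 2
  d/dx[4y] = 4·y'
  d/dx[-25] = 0

The pieces without y' make up ∂F/∂x and the coefficient of y' is ∂F/∂y:
  ∂F/∂x = y + 2,
  ∂F/∂y = x + 4.

Since d/dx[F] = ∂F/∂x + (∂F/∂y)·y' = 0, solve for y':
  (∂F/∂y)·y' = -∂F/∂x
  dy/dx = -(∂F/∂x)/(∂F/∂y) = -(y + 2)/(x + 4) = (-y - 2)/(x + 4)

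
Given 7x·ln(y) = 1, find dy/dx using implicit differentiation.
Apply d/dx to both sides, remembering that y depends on x. Each occurrence of y therefore brings in a y' = dy/dx via the chain rule.

With F(x, y) equal to the left-hand side minus the right, differentiate F term by term:
  d/dx[7x·ln(y)] = 7x·y'/y + 7ln(y)
  d/dx[-1] = 0
Adding these up, d/dx[F] = 0 becomes
  (7ln(y)) + (7x/y)·y' = 0,
so isolating y',
  dy/dx = -(7ln(y))/(7x/y) = -y·ln(y)/x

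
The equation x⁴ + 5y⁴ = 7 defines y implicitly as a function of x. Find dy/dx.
Differentiate the relation implicitly: treat y = y(x) and apply the chain rule, so every y-derivative picks up a y' = dy/dx factor.

With everything moved to the left-hand side, differentiate term by term:
  d/dx[x^4] = 4x^3
  d/dx[5y^4] = 20y^3·y'
  d/dx[-7] = 0

Separating the contributions that come from x directly and those that come through y:
  without y':      4x^3
  multiplying y':  20y^3

so (4x^3) + (20y^3)·y' = 0, and therefore
  dy/dx = -(4x^3)/(20y^3) = -x^3/(5y^3)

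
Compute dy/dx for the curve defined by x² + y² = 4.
Apply d/dx to both sides, remembering that y depends on x. Each occurrence of y therefore brings in a y' = dy/dx via the chain rule.

With F(x, y) equal to the left-hand side minus the right, differentiate F term by term:
  d/dx[x^2] = 2x
  d/dx[y^2] = 2y·y'
  d/dx[-4] = 0
Adding these up, d/dx[F] = 0 becomes
  (2x) + (2y)·y' = 0,
so isolating y',
  dy/dx = -(2x)/(2y) = -x/y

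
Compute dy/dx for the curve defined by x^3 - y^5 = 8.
Differentiate both sides with respect to x, treating y as y(x). By the chain rule, any term containing y contributes a factor of y' = dy/dx when we differentiate it.

Move every term to one side and write the relation as F(x, y) = 0. Term by term,
  d/dx[x^3] = 3x^2
  d/dx[-y^5] = -5y^4·y'
  d/dx[-8] = 0

The pieces without y' make up ∂F/∂x and the coefficient of y' is ∂F/∂y:
  ∂F/∂x = 3x^2,
  ∂F/∂y = -5y^4.

Since d/dx[F] = ∂F/∂x + (∂F/∂y)·y' = 0, solve for y':
  (∂F/∂y)·y' = -∂F/∂x
  dy/dx = -(∂F/∂x)/(∂F/∂y) = -(3x^2)/(-5y^4) = 3x^2/(5y^4)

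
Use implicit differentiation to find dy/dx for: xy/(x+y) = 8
Apply d/dx to both sides, remembering that y depends on x. Each occurrence of y therefore brings in a y' = dy/dx via the chain rule.

With F(x, y) equal to the left-hand side minus the right, differentiate F term by term:
  d/dx[xy/(x + y)] = xy(-y' - 1)/(x + y)^2 + x·y'/(x + y) + y/(x + y)
  d/dx[-8] = 0
Adding these up, d/dx[F] = 0 becomes
  (-xy/(x + y)^2 + y/(x + y)) + (-xy/(x + y)^2 + x/(x + y))·y' = 0,
so isolating y',
  dy/dx = -(-xy/(x + y)^2 + y/(x + y))/(-xy/(x + y)^2 + x/(x + y))
        = -(y^2/(x + y)^2)/(x^2/(x + y)^2) = -y^2/x^2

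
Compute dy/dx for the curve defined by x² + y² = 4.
Apply d/dx to both sides, remembering that y depends on x. Each occurrence of y therefore brings in a y' = dy/dx via the chain rule.

With F(x, y) equal to the left-hand side minus the right, differentiate F term by term:
  d/dx[x^2] = 2x
  d/dx[y^2] = 2y·y'
  d/dx[-4] = 0
Adding these up, d/dx[F] = 0 becomes
  (2x) + (2y)·y' = 0,
so isolating y',
  dy/dx = -(2x)/(2y) = -x/y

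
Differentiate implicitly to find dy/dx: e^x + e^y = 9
Differentiate the relation implicitly: treat y = y(x) and apply the chain rule, so every y-derivative picks up a y' = dy/dx factor.

With everything moved to the left-hand side, differentiate term by term:
  d/dx[e^(x)] = e^(x)
  d/dx[e^(y)] = y'·e^(y)
  d/dx[-9] = 0

Separating the contributions that come from x directly and those that come through y:
  without y':      e^(x)
  multiplying y':  e^(y)

so (e^(x)) + (e^(y))·y' = 0, and therefore
  dy/dx = -(e^(x))/(e^(y)) = -e^(x - y)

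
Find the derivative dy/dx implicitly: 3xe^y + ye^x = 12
Apply d/dx to both sides, remembering that y depends on x. Each occurrence of y therefore brings in a y' = dy/dx via the chain rule.

With F(x, y) equal to the left-hand side minus the right, differentiate F term by term:
  d/dx[3x·e^(y)] = 3x·y'·e^(y) + 3e^(y)
  d/dx[y·e^(x)] = y·e^(x) + y'·e^(x)
  d/dx[-12] = 0
Adding these up, d/dx[F] = 0 becomes
  (y·e^(x) + 3e^(y)) + (3x·e^(y) + e^(x))·y' = 0,
so isolating y',
  dy/dx = -(y·e^(x) + 3e^(y))/(3x·e^(y) + e^(x)) = (-y·e^(x) - 3e^(y))/(3x·e^(y) + e^(x))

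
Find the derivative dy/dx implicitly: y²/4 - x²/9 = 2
Take d/dx of both sides. Since y is implicitly a function of x, the chain rule attaches a y' = dy/dx factor whenever we differentiate through y.

Set F(x, y) = (left side) − (right side), so the curve is F = 0. Differentiating each term of F:
  d/dx[-x^2/9] = -2x/9
  d/dx[y^2/4] = y·y'/2
  d/dx[-2] = 0

Collecting, the y'-free part is the partial derivative in x and the y' coefficient is the partial derivative in y:
  ∂F/∂x = -2x/9
  ∂F/∂y = y/2

so d/dx[F(x, y(x))] = ∂F/∂x + (∂F/∂y)·y' = 0. Rearranging,
  dy/dx = -(∂F/∂x)/(∂F/∂y) = -(-2x/9)/(y/2) = 4x/(9y)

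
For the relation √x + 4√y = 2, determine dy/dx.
Differentiate the relation implicitly: treat y = y(x) and apply the chain rule, so every y-derivative picks up a y' = dy/dx factor.

With everything moved to the left-hand side, differentiate term by term:
  d/dx[√(x)] = 1/(2√(x))
  d/dx[4√(y)] = 2·y'/√(y)
  d/dx[-2] = 0

Separating the contributions that come from x directly and those that come through y:
  without y':      1/(2√(x))
  multiplying y':  2/√(y)

so (1/(2√(x))) + (2/√(y))·y' = 0, and therefore
  dy/dx = -(1/(2√(x)))/(2/√(y)) = -√(y)/(4√(x))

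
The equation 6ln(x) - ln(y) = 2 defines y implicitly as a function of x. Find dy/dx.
Differentiate the relation implicitly: treat y = y(x) and apply the chain rule, so every y-derivative picks up a y' = dy/dx factor.

With everything moved to the left-hand side, differentiate term by term:
  d/dx[6ln(x)] = 6/x
  d/dx[-ln(y)] = -y'/y
  d/dx[-2] = 0

Separating the contributions that come from x directly and those that come through y:
  without y':      6/x
  multiplying y':  -1/y

so (6/x) + (-1/y)·y' = 0, and therefore
  dy/dx = -(6/x)/(-1/y) = 6y/x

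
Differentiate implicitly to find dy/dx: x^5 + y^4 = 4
Apply d/dx to both sides, remembering that y depends on x. Each occurrence of y therefore brings in a y' = dy/dx via the chain rule.

With F(x, y) equal to the left-hand side minus the right, differentiate F term by term:
  d/dx[x^5] = 5x^4
  d/dx[y^4] = 4y^3·y'
  d/dx[-4] = 0
Adding these up, d/dx[F] = 0 becomes
  (5x^4) + (4y^3)·y' = 0,
so isolating y',
  dy/dx = -(5x^4)/(4y^3) = -5x^4/(4y^3)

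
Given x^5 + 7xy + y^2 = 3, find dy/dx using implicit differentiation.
Differentiate the relation implicitly: treat y = y(x) and apply the chain rule, so every y-derivative picks up a y' = dy/dx factor.

With everything moved to the left-hand side, differentiate term by term:
  d/dx[x^5] = 5x^4
  d/dx[7xy] = 7x·y' + 7y
  d/dx[y^2] = 2y·y'
  d/dx[-3] = 0

Separating the contributions that come from x directly and those that come through y:
  without y':      5x^4 + 7y
  multiplying y':  7x + 2y

so (5x^4 + 7y) + (7x + 2y)·y' = 0, and therefore
  dy/dx = -(5x^4 + 7y)/(7x + 2y) = (-5x^4 - 7y)/(7x + 2y)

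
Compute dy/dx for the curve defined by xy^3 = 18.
Take d/dx of both sides. Since y is implicitly a function of x, the chain rule attaches a y' = dy/dx factor whenever we differentiate through y.

Set F(x, y) = (left side) − (right side), so the curve is F = 0. Differentiating each term of F:
  d/dx[xy^3] = 3xy^2·y' + y^3
  d/dx[-18] = 0

Collecting, the y'-free part is the partial derivative in x and the y' coefficient is the partial derivative in y:
  ∂F/∂x = y^3
  ∂F/∂y = 3xy^2

so d/dx[F(x, y(x))] = ∂F/∂x + (∂F/∂y)·y' = 0. Rearranging,
  dy/dx = -(∂F/∂x)/(∂F/∂y) = -(y^3)/(3xy^2) = -y/(3x)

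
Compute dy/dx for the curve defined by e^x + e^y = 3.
Differentiate the relation implicitly: treat y = y(x) and apply the chain rule, so every y-derivative picks up a y' = dy/dx factor.

With everything moved to the left-hand side, differentiate term by term:
  d/dx[e^(x)] = e^(x)
  d/dx[e^(y)] = y'·e^(y)
  d/dx[-3] = 0

Separating the contributions that come from x directly and those that come through y:
  without y':      e^(x)
  multiplying y':  e^(y)

so (e^(x)) + (e^(y))·y' = 0, and therefore
  dy/dx = -(e^(x))/(e^(y)) = -e^(x - y)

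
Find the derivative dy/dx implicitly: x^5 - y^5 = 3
Differentiate both sides with respect to x, treating y as y(x). By the chain rule, any term containing y contributes a factor of y' = dy/dx when we differentiate it.

Move every term to one side and write the relation as F(x, y) = 0. Term by term,
  d/dx[x^5] = 5x^4
  d/dx[-y^5] = -5y^4·y'
  d/dx[-3] = 0

The pieces without y' make up ∂F/∂x and the coefficient of y' is ∂F/∂y:
  ∂F/∂x = 5x^4,
  ∂F/∂y = -5y^4.

Since d/dx[F] = ∂F/∂x + (∂F/∂y)·y' = 0, solve for y':
  (∂F/∂y)·y' = -∂F/∂x
  dy/dx = -(∂F/∂x)/(∂F/∂y) = -(5x^4)/(-5y^4) = x^4/y^4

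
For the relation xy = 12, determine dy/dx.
Differentiate the relation implicitly: treat y = y(x) and apply the chain rule, so every y-derivative picks up a y' = dy/dx factor.

With everything moved to the left-hand side, differentiate term by term:
  d/dx[xy] = x·y' + y
  d/dx[-12] = 0

Separating the contributions that come from x directly and those that come through y:
  without y':      y
  multiplying y':  x

so (y) + (x)·y' = 0, and therefore
  dy/dx = -(y)/(x) = -y/x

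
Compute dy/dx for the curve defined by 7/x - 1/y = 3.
Differentiate the relation implicitly: treat y = y(x) and apply the chain rule, so every y-derivative picks up a y' = dy/dx factor.

With everything moved to the left-hand side, differentiate term by term:
  d/dx[-1/y] = y'/y^2
  d/dx[7/x] = -7/x^2
  d/dx[-3] = 0

Separating the contributions that come from x directly and those that come through y:
  without y':      -7/x^2
  multiplying y':  y^(-2)

so (-7/x^2) + (y^(-2))·y' = 0, and therefore
  dy/dx = -(-7/x^2)/(y^(-2)) = 7y^2/x^2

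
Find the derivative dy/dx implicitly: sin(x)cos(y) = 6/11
Differentiate both sides with respect to x, treating y as y(x). By the chain rule, any term containing y contributes a factor of y' = dy/dx when we differentiate it.

Move every term to one side and write the relation as F(x, y) = 0. Term by term,
  d/dx[sin(x)·cos(y)] = -y'·sin(x)·sin(y) + cos(x)·cos(y)
  d/dx[-6/11] = 0

The pieces without y' make up ∂F/∂x and the coefficient of y' is ∂F/∂y:
  ∂F/∂x = cos(x)·cos(y),
  ∂F/∂y = -sin(x)·sin(y).

Since d/dx[F] = ∂F/∂x + (∂F/∂y)·y' = 0, solve for y':
  (∂F/∂y)·y' = -∂F/∂x
  dy/dx = -(∂F/∂x)/(∂F/∂y) = -(cos(x)·cos(y))/(-sin(x)·sin(y)) = 1/(tan(x)·tan(y))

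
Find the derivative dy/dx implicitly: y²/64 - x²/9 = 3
Take d/dx of both sides. Since y is implicitly a function of x, the chain rule attaches a y' = dy/dx factor whenever we differentiate through y.

Set F(x, y) = (left side) − (right side), so the curve is F = 0. Differentiating each term of F:
  d/dx[-x^2/9] = -2x/9
  d/dx[y^2/64] = y·y'/32
  d/dx[-3] = 0

Collecting, the y'-free part is the partial derivative in x and the y' coefficient is the partial derivative in y:
  ∂F/∂x = -2x/9
  ∂F/∂y = y/32

so d/dx[F(x, y(x))] = ∂F/∂x + (∂F/∂y)·y' = 0. Rearranging,
  dy/dx = -(∂F/∂x)/(∂F/∂y) = -(-2x/9)/(y/32) = 64x/(9y)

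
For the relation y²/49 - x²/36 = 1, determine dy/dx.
Take d/dx of both sides. Since y is implicitly a function of x, the chain rule attaches a y' = dy/dx factor whenever we differentiate through y.

Set F(x, y) = (left side) − (right side), so the curve is F = 0. Differentiating each term of F:
  d/dx[-x^2/36] = -x/18
  d/dx[y^2/49] = 2y·y'/49
  d/dx[-1] = 0

Collecting, the y'-free part is the partial derivative in x and the y' coefficient is the partial derivative in y:
  ∂F/∂x = -x/18
  ∂F/∂y = 2y/49

so d/dx[F(x, y(x))] = ∂F/∂x + (∂F/∂y)·y' = 0. Rearranging,
  dy/dx = -(∂F/∂x)/(∂F/∂y) = -(-x/18)/(2y/49) = 49x/(36y)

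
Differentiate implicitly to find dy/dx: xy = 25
Apply d/dx to both sides, remembering that y depends on x. Each occurrence of y therefore brings in a y' = dy/dx via the chain rule.

With F(x, y) equal to the left-hand side minus the right, differentiate F term by term:
  d/dx[xy] = x·y' + y
  d/dx[-25] = 0
Adding these up, d/dx[F] = 0 becomes
  (y) + (x)·y' = 0,
so isolating y',
  dy/dx = -(y)/(x) = -y/x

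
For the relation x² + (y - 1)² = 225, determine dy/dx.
Differentiate both sides with respect to x, treating y as y(x). By the chain rule, any term containing y contributes a factor of y' = dy/dx when we differentiate it.

Move every term to one side and write the relation as F(x, y) = 0. Term by term,
  d/dx[x^2] = 2x
  d/dx[(y - 1)^2] = 2·y'(y - 1)
  d/dx[-225] = 0

The pieces without y' make up ∂F/∂x and the coefficient of y' is ∂F/∂y:
  ∂F/∂x = 2x,
  ∂F/∂y = 2y - 2.

Since d/dx[F] = ∂F/∂x + (∂F/∂y)·y' = 0, solve for y':
  (∂F/∂y)·y' = -∂F/∂x
  dy/dx = -(∂F/∂x)/(∂F/∂y) = -(2x)/(2y - 2) = -x/(y - 1)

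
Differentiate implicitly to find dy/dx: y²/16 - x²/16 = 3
Take d/dx of both sides. Since y is implicitly a function of x, the chain rule attaches a y' = dy/dx factor whenever we differentiate through y.

Set F(x, y) = (left side) − (right side), so the curve is F = 0. Differentiating each term of F:
  d/dx[-x^2/16] = -x/8
  d/dx[y^2/16] = y·y'/8
  d/dx[-3] = 0

Collecting, the y'-free part is the partial derivative in x and the y' coefficient is the partial derivative in y:
  ∂F/∂x = -x/8
  ∂F/∂y = y/8

so d/dx[F(x, y(x))] = ∂F/∂x + (∂F/∂y)·y' = 0. Rearranging,
  dy/dx = -(∂F/∂x)/(∂F/∂y) = -(-x/8)/(y/8) = x/y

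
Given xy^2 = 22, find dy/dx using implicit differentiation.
Apply d/dx to both sides, remembering that y depends on x. Each occurrence of y therefore brings in a y' = dy/dx via the chain rule.

With F(x, y) equal to the left-hand side minus the right, differentiate F term by term:
  d/dx[xy^2] = 2xy·y' + y^2
  d/dx[-22] = 0
Adding these up, d/dx[F] = 0 becomes
  (y^2) + (2xy)·y' = 0,
so isolating y',
  dy/dx = -(y^2)/(2xy) = -y/(2x)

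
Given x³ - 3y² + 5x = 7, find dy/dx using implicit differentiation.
Take d/dx of both sides. Since y is implicitly a function of x, the chain rule attaches a y' = dy/dx factor whenever we differentiate through y.

Set F(x, y) = (left side) − (right side), so the curve is F = 0. Differentiating each term of F:
  d/dx[x^3] = 3x^2
  d/dx[5x] = 5
  d/dx[-3y^2] = -6y·y'
  d/dx[-7] = 0

Collecting, the y'-free part is the partial derivative in x and the y' coefficient is the partial derivative in y:
  ∂F/∂x = 3x^2 + 5
  ∂F/∂y = -6y

so d/dx[F(x, y(x))] = ∂F/∂x + (∂F/∂y)·y' = 0. Rearranging,
  dy/dx = -(∂F/∂x)/(∂F/∂y) = -(3x^2 + 5)/(-6y) = (3x^2 + 5)/(6y)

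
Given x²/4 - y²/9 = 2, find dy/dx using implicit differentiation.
Differentiate the relation implicitly: treat y = y(x) and apply the chain rule, so every y-derivative picks up a y' = dy/dx factor.

With everything moved to the left-hand side, differentiate term by term:
  d/dx[x^2/4] = x/2
  d/dx[-y^2/9] = -2y·y'/9
  d/dx[-2] = 0

Separating the contributions that come from x directly and those that come through y:
  without y':      x/2
  multiplying y':  -2y/9

so (x/2) + (-2y/9)·y' = 0, and therefore
  dy/dx = -(x/2)/(-2y/9) = 9x/(4y)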